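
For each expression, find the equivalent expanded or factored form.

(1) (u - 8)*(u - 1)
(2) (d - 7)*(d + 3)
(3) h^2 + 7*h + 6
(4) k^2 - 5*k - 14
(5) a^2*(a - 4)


(1) = u^2 - 9*u + 8
(2) = d^2 - 4*d - 21
(3) = (h + 1)*(h + 6)
(4) = (k - 7)*(k + 2)
(5) = a^3 - 4*a^2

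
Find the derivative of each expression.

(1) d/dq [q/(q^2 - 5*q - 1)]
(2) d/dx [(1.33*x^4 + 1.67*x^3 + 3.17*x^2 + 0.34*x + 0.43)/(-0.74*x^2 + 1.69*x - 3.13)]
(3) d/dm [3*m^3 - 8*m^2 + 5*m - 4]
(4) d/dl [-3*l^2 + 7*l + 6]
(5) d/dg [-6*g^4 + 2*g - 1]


(1) = (q^2 - q*(2*q - 5) - 5*q - 1)/(-q^2 + 5*q + 1)^2
(2) = (-1.9684*x^5 + 5.5073*x^4 - 11.007*x^3 - 10.0724*x^2 - 19.2078*x - 1.7909)/(0.5476*x^4 - 2.5012*x^3 + 7.4885*x^2 - 10.5794*x + 9.7969)
(3) = 9*m^2 - 16*m + 5
(4) = 7 - 6*l
(5) = 2 - 24*g^3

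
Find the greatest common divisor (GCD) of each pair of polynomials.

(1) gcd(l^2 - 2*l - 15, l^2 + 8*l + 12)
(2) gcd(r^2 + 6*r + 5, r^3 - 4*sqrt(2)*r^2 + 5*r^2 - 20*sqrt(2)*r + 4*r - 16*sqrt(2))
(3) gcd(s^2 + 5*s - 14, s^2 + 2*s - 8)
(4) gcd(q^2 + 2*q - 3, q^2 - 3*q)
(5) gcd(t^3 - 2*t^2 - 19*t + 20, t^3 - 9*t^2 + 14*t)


(1) = 1
(2) = gcd((r + 1)*(r + 5), (r + 1)*(r + 4)*(r - 4*sqrt(2))) = r + 1
(3) = gcd((s - 2)*(s + 7), (s - 2)*(s + 4)) = s - 2
(4) = 1
(5) = gcd((t - 5)*(t - 1)*(t + 4), t*(t - 7)*(t - 2)) = 1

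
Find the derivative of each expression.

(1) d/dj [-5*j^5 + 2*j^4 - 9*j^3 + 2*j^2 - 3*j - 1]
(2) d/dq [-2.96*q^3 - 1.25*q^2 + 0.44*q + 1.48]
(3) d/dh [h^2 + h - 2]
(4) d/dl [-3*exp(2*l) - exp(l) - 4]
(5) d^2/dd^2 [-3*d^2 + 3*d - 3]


(1) = -25*j^4 + 8*j^3 - 27*j^2 + 4*j - 3
(2) = -8.88*q^2 - 2.5*q + 0.44
(3) = 2*h + 1
(4) = (-6*exp(l) - 1)*exp(l)
(5) = -6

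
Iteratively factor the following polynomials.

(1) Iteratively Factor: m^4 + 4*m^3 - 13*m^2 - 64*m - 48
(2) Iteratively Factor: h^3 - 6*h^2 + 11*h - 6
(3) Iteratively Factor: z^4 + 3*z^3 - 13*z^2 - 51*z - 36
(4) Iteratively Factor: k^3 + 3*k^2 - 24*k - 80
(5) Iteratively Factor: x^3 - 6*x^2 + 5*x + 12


(1) = (m + 3)*(m^3 + m^2 - 16*m - 16) = (m + 1)*(m + 3)*(m^2 - 16) = (m + 1)*(m + 3)*(m + 4)*(m - 4)
(2) = (h - 3)*(h^2 - 3*h + 2) = (h - 3)*(h - 1)*(h - 2)
(3) = (z + 1)*(z^3 + 2*z^2 - 15*z - 36) = (z - 4)*(z + 1)*(z^2 + 6*z + 9) = (z - 4)*(z + 1)*(z + 3)*(z + 3)
(4) = (k - 5)*(k^2 + 8*k + 16) = (k - 5)*(k + 4)*(k + 4)
(5) = (x - 4)*(x^2 - 2*x - 3) = (x - 4)*(x + 1)*(x - 3)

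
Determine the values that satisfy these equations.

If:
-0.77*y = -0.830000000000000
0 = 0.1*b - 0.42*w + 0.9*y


Then:
b = 4.2*w - 9.7012987012987
y = 1.08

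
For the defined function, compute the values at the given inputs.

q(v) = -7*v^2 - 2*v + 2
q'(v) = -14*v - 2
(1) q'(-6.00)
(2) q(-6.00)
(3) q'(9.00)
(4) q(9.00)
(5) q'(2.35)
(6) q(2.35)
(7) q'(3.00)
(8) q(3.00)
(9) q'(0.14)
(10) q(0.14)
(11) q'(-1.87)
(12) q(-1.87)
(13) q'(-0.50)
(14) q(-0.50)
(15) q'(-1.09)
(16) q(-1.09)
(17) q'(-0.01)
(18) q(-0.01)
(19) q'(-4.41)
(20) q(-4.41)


(1) = 82.00
(2) = -238.00
(3) = -128.00
(4) = -583.00
(5) = -34.90
(6) = -41.36
(7) = -44.00
(8) = -67.00
(9) = -3.96
(10) = 1.58
(11) = 24.18
(12) = -18.74
(13) = 5.00
(14) = 1.25
(15) = 13.26
(16) = -4.14
(17) = -1.86
(18) = 2.02
(19) = 59.74
(20) = -125.32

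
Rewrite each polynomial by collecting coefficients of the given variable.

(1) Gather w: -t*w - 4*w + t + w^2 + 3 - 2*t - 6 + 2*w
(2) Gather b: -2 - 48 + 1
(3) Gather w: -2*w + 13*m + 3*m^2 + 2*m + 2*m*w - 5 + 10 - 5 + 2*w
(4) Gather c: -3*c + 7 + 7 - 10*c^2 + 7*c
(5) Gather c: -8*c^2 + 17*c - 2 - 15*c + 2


(1) = -t + w^2 + w*(-t - 2) - 3
(2) = -49
(3) = 3*m^2 + 2*m*w + 15*m
(4) = -10*c^2 + 4*c + 14
(5) = -8*c^2 + 2*c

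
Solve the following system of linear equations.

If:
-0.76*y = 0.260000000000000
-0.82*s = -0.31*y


Then:
s = -0.13
y = -0.34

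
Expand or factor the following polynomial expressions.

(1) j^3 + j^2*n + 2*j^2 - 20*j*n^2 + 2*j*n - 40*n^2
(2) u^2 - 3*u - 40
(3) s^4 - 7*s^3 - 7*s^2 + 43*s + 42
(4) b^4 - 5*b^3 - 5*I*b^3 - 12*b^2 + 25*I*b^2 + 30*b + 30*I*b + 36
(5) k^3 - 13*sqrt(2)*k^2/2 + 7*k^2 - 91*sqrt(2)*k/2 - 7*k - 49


(1) = (j + 2)*(j - 4*n)*(j + 5*n)
(2) = (u - 8)*(u + 5)
(3) = (s - 7)*(s - 3)*(s + 1)*(s + 2)
(4) = (b - 6)*(b + 1)*(b - 3*I)*(b - 2*I)
(5) = (k + 7)*(k - 7*sqrt(2))*(k + sqrt(2)/2)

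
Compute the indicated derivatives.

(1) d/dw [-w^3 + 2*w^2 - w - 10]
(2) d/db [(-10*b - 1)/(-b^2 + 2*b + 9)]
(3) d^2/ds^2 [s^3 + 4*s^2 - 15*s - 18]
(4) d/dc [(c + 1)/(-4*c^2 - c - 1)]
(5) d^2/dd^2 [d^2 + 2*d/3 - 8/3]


(1) = -3*w^2 + 4*w - 1
(2) = 2*(5*b^2 - 10*b - (b - 1)*(10*b + 1) - 45)/(-b^2 + 2*b + 9)^2
(3) = 6*s + 8
(4) = (-4*c^2 - c + (c + 1)*(8*c + 1) - 1)/(4*c^2 + c + 1)^2
(5) = 2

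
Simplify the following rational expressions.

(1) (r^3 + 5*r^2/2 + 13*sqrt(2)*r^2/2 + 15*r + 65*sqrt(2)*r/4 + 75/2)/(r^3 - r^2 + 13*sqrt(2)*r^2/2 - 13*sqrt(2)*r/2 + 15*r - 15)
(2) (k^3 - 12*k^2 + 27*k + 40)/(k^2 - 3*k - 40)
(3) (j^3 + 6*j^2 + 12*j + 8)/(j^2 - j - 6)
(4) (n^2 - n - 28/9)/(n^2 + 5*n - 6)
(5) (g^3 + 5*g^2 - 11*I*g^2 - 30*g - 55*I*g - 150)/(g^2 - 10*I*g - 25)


(1) = (8*r + 20)/(8*r - 8)
(2) = (k^2 - 4*k - 5)/(k + 5)
(3) = (j^2 + 4*j + 4)/(j - 3)
(4) = (9*n^2 - 9*n - 28)/(9*n^2 + 45*n - 54)
(5) = (g^2 + g*(5 - 6*I) - 30*I)/(g - 5*I)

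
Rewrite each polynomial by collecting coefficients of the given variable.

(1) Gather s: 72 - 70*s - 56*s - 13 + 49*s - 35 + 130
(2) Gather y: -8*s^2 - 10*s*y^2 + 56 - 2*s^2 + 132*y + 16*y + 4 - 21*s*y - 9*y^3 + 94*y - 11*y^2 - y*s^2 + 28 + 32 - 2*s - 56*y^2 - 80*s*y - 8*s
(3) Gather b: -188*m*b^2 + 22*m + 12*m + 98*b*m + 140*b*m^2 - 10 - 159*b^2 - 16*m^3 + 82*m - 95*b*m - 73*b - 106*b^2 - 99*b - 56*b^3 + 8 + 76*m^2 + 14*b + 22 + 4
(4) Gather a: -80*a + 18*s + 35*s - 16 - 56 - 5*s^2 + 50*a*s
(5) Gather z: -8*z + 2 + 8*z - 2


(1) = 154 - 77*s
(2) = -10*s^2 - 10*s - 9*y^3 + y^2*(-10*s - 67) + y*(-s^2 - 101*s + 242) + 120
(3) = -56*b^3 + b^2*(-188*m - 265) + b*(140*m^2 + 3*m - 158) - 16*m^3 + 76*m^2 + 116*m + 24
(4) = a*(50*s - 80) - 5*s^2 + 53*s - 72
(5) = 0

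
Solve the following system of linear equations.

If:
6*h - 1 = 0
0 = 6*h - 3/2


Then:
No Solution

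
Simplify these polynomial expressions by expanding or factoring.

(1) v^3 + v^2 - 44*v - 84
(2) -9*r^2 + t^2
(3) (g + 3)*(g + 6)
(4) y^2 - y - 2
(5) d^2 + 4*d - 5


(1) = (v - 7)*(v + 2)*(v + 6)
(2) = (-3*r + t)*(3*r + t)
(3) = g^2 + 9*g + 18
(4) = (y - 2)*(y + 1)
(5) = (d - 1)*(d + 5)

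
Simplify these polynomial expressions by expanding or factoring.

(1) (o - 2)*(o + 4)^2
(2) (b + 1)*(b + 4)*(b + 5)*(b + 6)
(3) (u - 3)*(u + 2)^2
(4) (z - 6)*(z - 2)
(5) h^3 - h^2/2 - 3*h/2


(1) = o^3 + 6*o^2 - 32
(2) = b^4 + 16*b^3 + 89*b^2 + 194*b + 120
(3) = u^3 + u^2 - 8*u - 12
(4) = z^2 - 8*z + 12
(5) = h*(h - 3/2)*(h + 1)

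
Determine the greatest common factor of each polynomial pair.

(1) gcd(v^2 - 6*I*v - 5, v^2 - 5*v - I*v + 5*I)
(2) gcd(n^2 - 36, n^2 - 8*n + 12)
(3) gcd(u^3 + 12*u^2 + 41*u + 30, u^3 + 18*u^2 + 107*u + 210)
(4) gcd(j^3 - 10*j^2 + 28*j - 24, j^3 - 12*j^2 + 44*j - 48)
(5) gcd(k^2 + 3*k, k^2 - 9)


(1) = gcd((v - 5*I)*(v - I), (v - 5)*(v - I)) = v - I
(2) = gcd((n - 6)*(n + 6), (n - 6)*(n - 2)) = n - 6
(3) = u^2 + 11*u + 30
(4) = gcd((j - 6)*(j - 2)^2, (j - 6)*(j - 4)*(j - 2)) = j^2 - 8*j + 12
(5) = gcd(k*(k + 3), (k - 3)*(k + 3)) = k + 3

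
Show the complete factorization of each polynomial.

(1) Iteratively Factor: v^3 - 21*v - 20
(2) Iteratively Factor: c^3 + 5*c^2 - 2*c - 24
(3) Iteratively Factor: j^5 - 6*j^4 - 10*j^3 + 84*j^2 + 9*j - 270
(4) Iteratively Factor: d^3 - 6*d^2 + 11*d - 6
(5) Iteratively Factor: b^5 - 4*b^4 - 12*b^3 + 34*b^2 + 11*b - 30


(1) = (v + 4)*(v^2 - 4*v - 5) = (v + 1)*(v + 4)*(v - 5)
(2) = (c + 3)*(c^2 + 2*c - 8) = (c + 3)*(c + 4)*(c - 2)
(3) = (j - 3)*(j^4 - 3*j^3 - 19*j^2 + 27*j + 90) = (j - 5)*(j - 3)*(j^3 + 2*j^2 - 9*j - 18) = (j - 5)*(j - 3)*(j + 3)*(j^2 - j - 6) = (j - 5)*(j - 3)*(j + 2)*(j + 3)*(j - 3)
(4) = (d - 1)*(d^2 - 5*d + 6) = (d - 2)*(d - 1)*(d - 3)
(5) = (b - 2)*(b^4 - 2*b^3 - 16*b^2 + 2*b + 15) = (b - 2)*(b - 1)*(b^3 - b^2 - 17*b - 15) = (b - 2)*(b - 1)*(b + 3)*(b^2 - 4*b - 5) = (b - 2)*(b - 1)*(b + 1)*(b + 3)*(b - 5)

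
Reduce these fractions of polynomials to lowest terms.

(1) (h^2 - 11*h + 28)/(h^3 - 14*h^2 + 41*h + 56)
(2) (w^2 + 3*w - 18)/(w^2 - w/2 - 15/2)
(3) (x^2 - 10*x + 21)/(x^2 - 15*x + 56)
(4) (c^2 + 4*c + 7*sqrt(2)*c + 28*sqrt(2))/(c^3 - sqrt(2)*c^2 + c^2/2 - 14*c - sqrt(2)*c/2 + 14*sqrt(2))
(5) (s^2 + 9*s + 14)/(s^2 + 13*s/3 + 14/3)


(1) = (h - 4)/(h^2 - 7*h - 8)
(2) = (2*w + 12)/(2*w + 5)
(3) = (x - 3)/(x - 8)
(4) = (2*c + 14*sqrt(2))/(2*c^2 + c*(-7 - 2*sqrt(2)) + 7*sqrt(2))
(5) = (3*s + 21)/(3*s + 7)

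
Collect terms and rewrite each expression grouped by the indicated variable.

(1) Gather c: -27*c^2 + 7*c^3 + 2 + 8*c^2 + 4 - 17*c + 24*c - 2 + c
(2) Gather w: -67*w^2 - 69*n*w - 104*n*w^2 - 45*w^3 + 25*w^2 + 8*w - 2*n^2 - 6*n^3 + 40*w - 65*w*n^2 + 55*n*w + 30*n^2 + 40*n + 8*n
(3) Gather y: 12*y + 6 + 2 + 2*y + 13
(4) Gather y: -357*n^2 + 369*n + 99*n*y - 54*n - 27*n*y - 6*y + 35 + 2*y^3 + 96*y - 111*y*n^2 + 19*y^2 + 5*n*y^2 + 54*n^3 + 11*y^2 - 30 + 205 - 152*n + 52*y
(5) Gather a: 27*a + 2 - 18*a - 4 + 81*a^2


(1) = 7*c^3 - 19*c^2 + 8*c + 4
(2) = -6*n^3 + 28*n^2 + 48*n - 45*w^3 + w^2*(-104*n - 42) + w*(-65*n^2 - 14*n + 48)
(3) = 14*y + 21
(4) = 54*n^3 - 357*n^2 + 163*n + 2*y^3 + y^2*(5*n + 30) + y*(-111*n^2 + 72*n + 142) + 210
(5) = 81*a^2 + 9*a - 2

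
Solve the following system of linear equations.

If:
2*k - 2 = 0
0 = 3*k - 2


Then:
No Solution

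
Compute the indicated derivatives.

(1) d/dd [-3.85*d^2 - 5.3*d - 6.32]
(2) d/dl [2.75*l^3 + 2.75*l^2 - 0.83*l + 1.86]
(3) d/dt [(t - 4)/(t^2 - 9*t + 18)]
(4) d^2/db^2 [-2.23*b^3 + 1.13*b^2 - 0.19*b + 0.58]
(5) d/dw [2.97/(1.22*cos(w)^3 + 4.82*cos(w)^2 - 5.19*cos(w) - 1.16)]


(1) = -7.7*d - 5.3
(2) = 8.25*l^2 + 5.5*l - 0.83
(3) = (t^2 - 9*t - (t - 4)*(2*t - 9) + 18)/(t^2 - 9*t + 18)^2
(4) = 2.26 - 13.38*b
(5) = (10.8702*cos(w)^2 + 28.6308*cos(w) - 15.4143)*sin(w)/(1.22*cos(w)^3 + 4.82*cos(w)^2 - 5.19*cos(w) - 1.16)^2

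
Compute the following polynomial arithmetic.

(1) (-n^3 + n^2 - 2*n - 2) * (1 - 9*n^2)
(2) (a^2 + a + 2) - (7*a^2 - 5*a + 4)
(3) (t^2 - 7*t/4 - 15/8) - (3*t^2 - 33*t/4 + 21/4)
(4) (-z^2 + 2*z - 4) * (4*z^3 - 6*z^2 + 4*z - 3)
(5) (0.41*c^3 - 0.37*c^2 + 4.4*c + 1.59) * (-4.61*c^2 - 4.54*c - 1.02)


(1) = 9*n^5 - 9*n^4 + 17*n^3 + 19*n^2 - 2*n - 2
(2) = -6*a^2 + 6*a - 2
(3) = -2*t^2 + 13*t/2 - 57/8
(4) = -4*z^5 + 14*z^4 - 32*z^3 + 35*z^2 - 22*z + 12
(5) = -1.8901*c^5 - 0.1557*c^4 - 19.0224*c^3 - 26.9285*c^2 - 11.7066*c - 1.6218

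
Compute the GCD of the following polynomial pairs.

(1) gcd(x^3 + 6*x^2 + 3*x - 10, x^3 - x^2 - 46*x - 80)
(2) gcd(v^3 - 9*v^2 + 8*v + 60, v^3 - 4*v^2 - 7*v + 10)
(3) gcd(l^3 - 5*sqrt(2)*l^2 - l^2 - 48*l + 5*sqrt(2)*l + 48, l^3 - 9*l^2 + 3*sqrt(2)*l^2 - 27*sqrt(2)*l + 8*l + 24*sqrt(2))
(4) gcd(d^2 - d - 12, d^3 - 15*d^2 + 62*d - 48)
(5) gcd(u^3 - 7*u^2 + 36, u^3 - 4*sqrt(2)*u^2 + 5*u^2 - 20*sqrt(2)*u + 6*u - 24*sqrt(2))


(1) = x^2 + 7*x + 10
(2) = v^2 - 3*v - 10
(3) = gcd((l - 1)*(l - 8*sqrt(2))*(l + 3*sqrt(2)), (l - 8)*(l - 1)*(l + 3*sqrt(2))) = l^2 + l*(-1 + 3*sqrt(2)) - 3*sqrt(2)
(4) = gcd((d - 4)*(d + 3), (d - 8)*(d - 6)*(d - 1)) = 1
(5) = gcd((u - 6)*(u - 3)*(u + 2), (u + 2)*(u + 3)*(u - 4*sqrt(2))) = u + 2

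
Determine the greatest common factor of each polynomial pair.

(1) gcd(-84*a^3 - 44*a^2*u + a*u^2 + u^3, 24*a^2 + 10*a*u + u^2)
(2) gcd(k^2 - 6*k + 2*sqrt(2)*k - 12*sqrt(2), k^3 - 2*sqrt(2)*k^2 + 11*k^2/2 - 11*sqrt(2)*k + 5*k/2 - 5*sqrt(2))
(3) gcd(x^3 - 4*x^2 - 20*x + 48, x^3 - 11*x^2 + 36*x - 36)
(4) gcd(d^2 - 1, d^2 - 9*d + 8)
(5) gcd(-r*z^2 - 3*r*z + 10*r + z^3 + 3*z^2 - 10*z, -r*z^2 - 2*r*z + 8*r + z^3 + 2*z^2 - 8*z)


(1) = 6*a + u
(2) = 1
(3) = x^2 - 8*x + 12
(4) = d - 1
(5) = -r*z + 2*r + z^2 - 2*z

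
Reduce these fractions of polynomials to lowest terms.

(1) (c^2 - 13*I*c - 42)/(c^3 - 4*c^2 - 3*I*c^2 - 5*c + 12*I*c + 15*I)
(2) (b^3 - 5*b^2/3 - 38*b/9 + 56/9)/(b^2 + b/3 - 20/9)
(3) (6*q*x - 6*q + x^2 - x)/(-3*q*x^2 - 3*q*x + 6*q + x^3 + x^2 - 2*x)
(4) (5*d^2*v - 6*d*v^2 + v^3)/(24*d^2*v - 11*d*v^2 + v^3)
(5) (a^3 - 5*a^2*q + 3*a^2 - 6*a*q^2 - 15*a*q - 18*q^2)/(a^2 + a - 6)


(1) = (c^2 - 13*I*c - 42)/(c^3 + c^2*(-4 - 3*I) + c*(-5 + 12*I) + 15*I)
(2) = (3*b^2 - b - 14)/(3*b + 5)
(3) = (6*q + x)/(-3*q*x - 6*q + x^2 + 2*x)
(4) = (5*d^2 - 6*d*v + v^2)/(24*d^2 - 11*d*v + v^2)
(5) = (a^2 - 5*a*q - 6*q^2)/(a - 2)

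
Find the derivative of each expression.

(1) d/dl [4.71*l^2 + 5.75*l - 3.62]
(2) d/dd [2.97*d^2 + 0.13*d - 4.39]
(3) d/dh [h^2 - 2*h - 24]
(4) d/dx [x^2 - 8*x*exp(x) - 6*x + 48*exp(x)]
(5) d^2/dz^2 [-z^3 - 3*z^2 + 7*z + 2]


(1) = 9.42*l + 5.75
(2) = 5.94*d + 0.13
(3) = 2*h - 2
(4) = -8*x*exp(x) + 2*x + 40*exp(x) - 6
(5) = -6*z - 6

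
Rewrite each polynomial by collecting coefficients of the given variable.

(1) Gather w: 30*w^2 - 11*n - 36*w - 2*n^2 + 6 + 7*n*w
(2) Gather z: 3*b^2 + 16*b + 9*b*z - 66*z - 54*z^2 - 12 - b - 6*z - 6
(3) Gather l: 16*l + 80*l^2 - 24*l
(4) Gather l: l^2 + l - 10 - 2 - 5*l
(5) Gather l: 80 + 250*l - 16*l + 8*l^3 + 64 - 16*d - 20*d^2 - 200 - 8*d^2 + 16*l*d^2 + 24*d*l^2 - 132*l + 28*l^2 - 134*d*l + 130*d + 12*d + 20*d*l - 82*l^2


(1) = -2*n^2 - 11*n + 30*w^2 + w*(7*n - 36) + 6
(2) = 3*b^2 + 15*b - 54*z^2 + z*(9*b - 72) - 18
(3) = 80*l^2 - 8*l
(4) = l^2 - 4*l - 12
(5) = -28*d^2 + 126*d + 8*l^3 + l^2*(24*d - 54) + l*(16*d^2 - 114*d + 102) - 56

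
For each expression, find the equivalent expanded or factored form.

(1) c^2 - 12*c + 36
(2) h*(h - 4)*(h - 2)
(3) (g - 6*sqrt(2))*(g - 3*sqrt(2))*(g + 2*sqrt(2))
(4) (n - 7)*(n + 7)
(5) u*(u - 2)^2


(1) = (c - 6)^2
(2) = h^3 - 6*h^2 + 8*h
(3) = g^3 - 7*sqrt(2)*g^2 + 72*sqrt(2)
(4) = n^2 - 49
(5) = u^3 - 4*u^2 + 4*u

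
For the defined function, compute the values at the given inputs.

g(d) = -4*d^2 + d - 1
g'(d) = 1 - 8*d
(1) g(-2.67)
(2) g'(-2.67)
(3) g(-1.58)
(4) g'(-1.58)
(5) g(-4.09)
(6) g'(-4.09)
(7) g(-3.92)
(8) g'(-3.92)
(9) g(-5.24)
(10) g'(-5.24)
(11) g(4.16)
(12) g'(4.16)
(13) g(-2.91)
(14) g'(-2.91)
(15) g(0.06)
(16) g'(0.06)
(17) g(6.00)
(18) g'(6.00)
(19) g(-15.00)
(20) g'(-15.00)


(1) = -32.19
(2) = 22.36
(3) = -12.57
(4) = 13.64
(5) = -72.00
(6) = 33.72
(7) = -66.39
(8) = 32.36
(9) = -116.07
(10) = 42.92
(11) = -66.06
(12) = -32.28
(13) = -37.78
(14) = 24.28
(15) = -0.95
(16) = 0.52
(17) = -139.00
(18) = -47.00
(19) = -916.00
(20) = 121.00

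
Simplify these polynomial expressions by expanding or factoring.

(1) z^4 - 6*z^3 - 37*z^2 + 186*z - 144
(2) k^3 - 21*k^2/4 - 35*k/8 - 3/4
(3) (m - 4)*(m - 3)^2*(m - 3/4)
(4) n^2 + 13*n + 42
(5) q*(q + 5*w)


(1) = (z - 8)*(z - 3)*(z - 1)*(z + 6)
(2) = (k - 6)*(k + 1/4)*(k + 1/2)
(3) = m^4 - 43*m^3/4 + 81*m^2/2 - 243*m/4 + 27
(4) = (n + 6)*(n + 7)
(5) = q^2 + 5*q*w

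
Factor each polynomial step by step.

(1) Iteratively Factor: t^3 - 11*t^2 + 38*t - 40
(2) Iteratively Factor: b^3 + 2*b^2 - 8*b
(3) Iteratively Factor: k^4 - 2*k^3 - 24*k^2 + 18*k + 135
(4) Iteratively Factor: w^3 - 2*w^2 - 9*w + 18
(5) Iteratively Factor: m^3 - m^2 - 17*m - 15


(1) = (t - 5)*(t^2 - 6*t + 8) = (t - 5)*(t - 4)*(t - 2)
(2) = (b + 4)*(b^2 - 2*b) = (b - 2)*(b + 4)*(b)
(3) = (k - 3)*(k^3 + k^2 - 21*k - 45) = (k - 5)*(k - 3)*(k^2 + 6*k + 9) = (k - 5)*(k - 3)*(k + 3)*(k + 3)
(4) = (w - 2)*(w^2 - 9) = (w - 2)*(w + 3)*(w - 3)
(5) = (m - 5)*(m^2 + 4*m + 3) = (m - 5)*(m + 1)*(m + 3)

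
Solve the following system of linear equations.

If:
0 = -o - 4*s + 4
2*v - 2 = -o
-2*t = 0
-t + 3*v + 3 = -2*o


Then:
o = -12
s = 4
t = 0
v = 7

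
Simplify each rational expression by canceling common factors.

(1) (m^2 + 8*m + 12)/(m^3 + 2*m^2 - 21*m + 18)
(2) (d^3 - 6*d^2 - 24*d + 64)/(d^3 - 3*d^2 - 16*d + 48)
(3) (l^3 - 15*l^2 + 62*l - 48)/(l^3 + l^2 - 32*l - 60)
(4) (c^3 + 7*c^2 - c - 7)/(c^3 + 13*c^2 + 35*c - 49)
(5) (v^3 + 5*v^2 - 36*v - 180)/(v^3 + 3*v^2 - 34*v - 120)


(1) = (m + 2)/(m^2 - 4*m + 3)
(2) = (d^2 - 10*d + 16)/(d^2 - 7*d + 12)
(3) = (l^2 - 9*l + 8)/(l^2 + 7*l + 10)
(4) = (c + 1)/(c + 7)
(5) = (v + 6)/(v + 4)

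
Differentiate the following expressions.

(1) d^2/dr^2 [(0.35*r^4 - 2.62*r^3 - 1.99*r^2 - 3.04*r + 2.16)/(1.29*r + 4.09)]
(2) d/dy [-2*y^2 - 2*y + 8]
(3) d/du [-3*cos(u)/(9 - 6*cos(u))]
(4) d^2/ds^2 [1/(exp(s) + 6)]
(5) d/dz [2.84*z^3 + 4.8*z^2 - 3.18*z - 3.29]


(1) = (3.49461*r^4 + 20.826276*r^3 - 12.682272*r^2 - 262.965732*r - 27.310238)/(2.146689*r^3 + 20.418507*r^2 + 64.737747*r + 68.417929)
(2) = -4*y - 2
(3) = 3*sin(u)/(2*cos(u) - 3)^2
(4) = (exp(s) - 6)*exp(s)/(exp(s) + 6)^3
(5) = 8.52*z^2 + 9.6*z - 3.18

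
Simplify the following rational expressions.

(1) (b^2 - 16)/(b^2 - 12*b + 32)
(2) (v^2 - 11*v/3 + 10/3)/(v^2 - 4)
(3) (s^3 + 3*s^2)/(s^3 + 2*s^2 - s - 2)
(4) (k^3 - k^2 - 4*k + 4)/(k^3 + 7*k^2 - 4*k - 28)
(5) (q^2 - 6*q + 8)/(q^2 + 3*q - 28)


(1) = (b + 4)/(b - 8)
(2) = (3*v - 5)/(3*v + 6)
(3) = (s^3 + 3*s^2)/(s^3 + 2*s^2 - s - 2)
(4) = (k - 1)/(k + 7)
(5) = (q - 2)/(q + 7)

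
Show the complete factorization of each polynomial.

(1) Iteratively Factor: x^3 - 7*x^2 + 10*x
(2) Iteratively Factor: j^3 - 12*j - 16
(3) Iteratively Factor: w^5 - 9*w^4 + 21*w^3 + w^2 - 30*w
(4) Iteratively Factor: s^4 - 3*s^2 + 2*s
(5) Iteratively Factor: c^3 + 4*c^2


(1) = (x)*(x^2 - 7*x + 10) = x*(x - 5)*(x - 2)
(2) = (j + 2)*(j^2 - 2*j - 8) = (j - 4)*(j + 2)*(j + 2)
(3) = (w)*(w^4 - 9*w^3 + 21*w^2 + w - 30) = w*(w - 2)*(w^3 - 7*w^2 + 7*w + 15) = w*(w - 5)*(w - 2)*(w^2 - 2*w - 3) = w*(w - 5)*(w - 3)*(w - 2)*(w + 1)
(4) = (s)*(s^3 - 3*s + 2) = s*(s - 1)*(s^2 + s - 2) = s*(s - 1)*(s + 2)*(s - 1)
(5) = (c)*(c^2 + 4*c) = c^2*(c + 4)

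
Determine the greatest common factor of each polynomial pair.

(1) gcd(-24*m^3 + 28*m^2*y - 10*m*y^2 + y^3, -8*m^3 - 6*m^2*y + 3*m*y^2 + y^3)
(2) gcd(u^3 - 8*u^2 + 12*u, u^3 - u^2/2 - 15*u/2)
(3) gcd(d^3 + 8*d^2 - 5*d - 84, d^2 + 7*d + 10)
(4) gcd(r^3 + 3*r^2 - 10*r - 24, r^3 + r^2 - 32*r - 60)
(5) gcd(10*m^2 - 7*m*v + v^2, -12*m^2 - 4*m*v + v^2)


(1) = -2*m + y
(2) = u
(3) = gcd((d - 3)*(d + 4)*(d + 7), (d + 2)*(d + 5)) = 1
(4) = r + 2
(5) = 1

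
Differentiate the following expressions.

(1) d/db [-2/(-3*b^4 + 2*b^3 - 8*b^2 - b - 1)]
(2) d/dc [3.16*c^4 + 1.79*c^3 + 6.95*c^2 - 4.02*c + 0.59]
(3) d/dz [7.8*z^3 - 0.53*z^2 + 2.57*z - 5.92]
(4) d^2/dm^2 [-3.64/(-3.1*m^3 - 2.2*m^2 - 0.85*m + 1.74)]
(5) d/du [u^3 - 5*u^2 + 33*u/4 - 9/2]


(1) = 2*(-12*b^3 + 6*b^2 - 16*b - 1)/(3*b^4 - 2*b^3 + 8*b^2 + b + 1)^2
(2) = 12.64*c^3 + 5.37*c^2 + 13.9*c - 4.02
(3) = 23.4*z^2 - 1.06*z + 2.57
(4) = (-(67.704*m + 16.016)*(3.1*m^3 + 2.2*m^2 + 0.85*m - 1.74) + 3.64*(9.3*m^2 + 4.4*m + 0.85)*(18.6*m^2 + 8.8*m + 1.7))/(3.1*m^3 + 2.2*m^2 + 0.85*m - 1.74)^3
(5) = 3*u^2 - 10*u + 33/4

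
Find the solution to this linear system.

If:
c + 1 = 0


Then:
c = -1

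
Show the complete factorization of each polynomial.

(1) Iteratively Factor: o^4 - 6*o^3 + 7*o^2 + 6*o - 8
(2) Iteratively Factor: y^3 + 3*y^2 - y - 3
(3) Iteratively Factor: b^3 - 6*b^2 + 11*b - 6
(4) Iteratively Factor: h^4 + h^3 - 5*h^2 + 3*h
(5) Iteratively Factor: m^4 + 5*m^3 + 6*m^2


(1) = (o - 2)*(o^3 - 4*o^2 - o + 4) = (o - 2)*(o - 1)*(o^2 - 3*o - 4) = (o - 4)*(o - 2)*(o - 1)*(o + 1)
(2) = (y + 3)*(y^2 - 1) = (y + 1)*(y + 3)*(y - 1)
(3) = (b - 1)*(b^2 - 5*b + 6) = (b - 2)*(b - 1)*(b - 3)
(4) = (h - 1)*(h^3 + 2*h^2 - 3*h) = h*(h - 1)*(h^2 + 2*h - 3) = h*(h - 1)*(h + 3)*(h - 1)
(5) = (m + 3)*(m^3 + 2*m^2) = m*(m + 3)*(m^2 + 2*m) = m*(m + 2)*(m + 3)*(m)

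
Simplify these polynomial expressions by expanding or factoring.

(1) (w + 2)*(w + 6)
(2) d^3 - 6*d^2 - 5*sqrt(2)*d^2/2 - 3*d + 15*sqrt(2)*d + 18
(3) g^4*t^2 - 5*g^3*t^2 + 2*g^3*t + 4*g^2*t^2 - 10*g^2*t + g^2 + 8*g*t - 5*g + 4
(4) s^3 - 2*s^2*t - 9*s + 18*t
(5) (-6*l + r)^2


(1) = w^2 + 8*w + 12
(2) = (d - 6)*(d - 3*sqrt(2))*(d + sqrt(2)/2)
(3) = (g - 4)*(g - 1)*(g*t + 1)^2
(4) = (s - 3)*(s + 3)*(s - 2*t)
(5) = 36*l^2 - 12*l*r + r^2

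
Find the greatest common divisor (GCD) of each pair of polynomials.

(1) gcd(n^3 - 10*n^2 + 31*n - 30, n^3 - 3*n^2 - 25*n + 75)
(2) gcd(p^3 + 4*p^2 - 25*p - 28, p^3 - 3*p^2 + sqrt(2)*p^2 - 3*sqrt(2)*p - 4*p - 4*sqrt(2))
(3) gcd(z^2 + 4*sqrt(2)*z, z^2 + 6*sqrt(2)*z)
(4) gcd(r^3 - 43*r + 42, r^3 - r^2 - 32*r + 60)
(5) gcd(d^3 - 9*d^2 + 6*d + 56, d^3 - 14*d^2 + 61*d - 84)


(1) = gcd((n - 5)*(n - 3)*(n - 2), (n - 5)*(n - 3)*(n + 5)) = n^2 - 8*n + 15
(2) = p^2 - 3*p - 4
(3) = z
(4) = gcd((r - 6)*(r - 1)*(r + 7), (r - 5)*(r - 2)*(r + 6)) = 1
(5) = d^2 - 11*d + 28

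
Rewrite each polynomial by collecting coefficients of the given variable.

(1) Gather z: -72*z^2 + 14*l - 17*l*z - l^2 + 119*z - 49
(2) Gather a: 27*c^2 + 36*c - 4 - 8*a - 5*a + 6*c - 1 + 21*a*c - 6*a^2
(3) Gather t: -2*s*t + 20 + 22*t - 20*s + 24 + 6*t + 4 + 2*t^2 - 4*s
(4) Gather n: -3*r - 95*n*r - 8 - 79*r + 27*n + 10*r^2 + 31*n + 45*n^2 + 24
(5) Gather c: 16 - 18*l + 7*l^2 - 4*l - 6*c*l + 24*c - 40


(1) = -l^2 + 14*l - 72*z^2 + z*(119 - 17*l) - 49
(2) = -6*a^2 + a*(21*c - 13) + 27*c^2 + 42*c - 5
(3) = -24*s + 2*t^2 + t*(28 - 2*s) + 48
(4) = 45*n^2 + n*(58 - 95*r) + 10*r^2 - 82*r + 16
(5) = c*(24 - 6*l) + 7*l^2 - 22*l - 24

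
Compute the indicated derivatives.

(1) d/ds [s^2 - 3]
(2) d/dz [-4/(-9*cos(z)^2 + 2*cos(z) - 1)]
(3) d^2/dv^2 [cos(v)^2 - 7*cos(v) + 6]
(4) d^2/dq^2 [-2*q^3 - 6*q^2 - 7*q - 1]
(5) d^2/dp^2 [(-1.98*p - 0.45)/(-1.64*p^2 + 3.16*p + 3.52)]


(1) = 2*s
(2) = 8*(9*cos(z) - 1)*sin(z)/(9*cos(z)^2 - 2*cos(z) + 1)^2
(3) = 7*cos(v) - 2*cos(2*v)
(4) = -12*q - 12
(5) = ((11.0376 - 19.4832*p)*(-1.64*p^2 + 3.16*p + 3.52) - (1.98*p + 0.45)*(3.28*p - 3.16)*(6.56*p - 6.32))/(-1.64*p^2 + 3.16*p + 3.52)^3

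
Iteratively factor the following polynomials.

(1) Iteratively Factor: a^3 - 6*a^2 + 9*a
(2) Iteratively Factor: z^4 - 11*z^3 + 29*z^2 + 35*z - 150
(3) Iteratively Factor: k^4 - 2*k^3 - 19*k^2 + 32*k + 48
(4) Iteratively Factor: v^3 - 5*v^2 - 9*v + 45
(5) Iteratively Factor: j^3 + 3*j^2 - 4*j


(1) = (a - 3)*(a^2 - 3*a) = a*(a - 3)*(a - 3)
(2) = (z - 5)*(z^3 - 6*z^2 - z + 30) = (z - 5)*(z - 3)*(z^2 - 3*z - 10) = (z - 5)*(z - 3)*(z + 2)*(z - 5)
(3) = (k - 3)*(k^3 + k^2 - 16*k - 16) = (k - 4)*(k - 3)*(k^2 + 5*k + 4) = (k - 4)*(k - 3)*(k + 1)*(k + 4)
(4) = (v - 5)*(v^2 - 9) = (v - 5)*(v - 3)*(v + 3)
(5) = (j)*(j^2 + 3*j - 4) = j*(j - 1)*(j + 4)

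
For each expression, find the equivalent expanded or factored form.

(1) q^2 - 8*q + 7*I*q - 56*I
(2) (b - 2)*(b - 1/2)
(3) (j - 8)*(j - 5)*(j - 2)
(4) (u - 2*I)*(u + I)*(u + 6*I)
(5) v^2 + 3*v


(1) = (q - 8)*(q + 7*I)
(2) = b^2 - 5*b/2 + 1
(3) = j^3 - 15*j^2 + 66*j - 80
(4) = u^3 + 5*I*u^2 + 8*u + 12*I
(5) = v*(v + 3)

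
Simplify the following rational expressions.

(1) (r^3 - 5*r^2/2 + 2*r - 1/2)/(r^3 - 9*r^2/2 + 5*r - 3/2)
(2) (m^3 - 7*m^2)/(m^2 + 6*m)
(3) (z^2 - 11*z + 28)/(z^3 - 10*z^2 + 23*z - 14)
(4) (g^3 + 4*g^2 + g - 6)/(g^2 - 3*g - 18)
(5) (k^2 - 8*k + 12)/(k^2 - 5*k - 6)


(1) = (r - 1)/(r - 3)
(2) = (m^2 - 7*m)/(m + 6)
(3) = (z - 4)/(z^2 - 3*z + 2)
(4) = (g^2 + g - 2)/(g - 6)
(5) = (k - 2)/(k + 1)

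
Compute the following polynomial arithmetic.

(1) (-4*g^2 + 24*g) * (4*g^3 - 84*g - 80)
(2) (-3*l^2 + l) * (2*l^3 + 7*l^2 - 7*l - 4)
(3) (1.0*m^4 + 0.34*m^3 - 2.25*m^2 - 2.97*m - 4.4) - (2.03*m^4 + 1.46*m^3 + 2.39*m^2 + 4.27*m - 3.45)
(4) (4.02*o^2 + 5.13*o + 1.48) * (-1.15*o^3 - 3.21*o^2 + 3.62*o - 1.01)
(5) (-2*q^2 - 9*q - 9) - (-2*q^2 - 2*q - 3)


(1) = -16*g^5 + 96*g^4 + 336*g^3 - 1696*g^2 - 1920*g
(2) = -6*l^5 - 19*l^4 + 28*l^3 + 5*l^2 - 4*l
(3) = -1.03*m^4 - 1.12*m^3 - 4.64*m^2 - 7.24*m - 0.95
(4) = -4.623*o^5 - 18.8037*o^4 - 3.6169*o^3 + 9.7596*o^2 + 0.1763*o - 1.4948
(5) = -7*q - 6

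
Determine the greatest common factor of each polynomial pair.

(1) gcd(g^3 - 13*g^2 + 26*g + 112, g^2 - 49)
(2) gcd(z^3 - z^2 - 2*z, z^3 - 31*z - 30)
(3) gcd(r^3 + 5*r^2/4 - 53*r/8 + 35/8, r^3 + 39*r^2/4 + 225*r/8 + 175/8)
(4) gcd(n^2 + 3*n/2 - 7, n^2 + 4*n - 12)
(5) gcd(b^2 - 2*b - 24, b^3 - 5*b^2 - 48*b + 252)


(1) = gcd((g - 8)*(g - 7)*(g + 2), (g - 7)*(g + 7)) = g - 7
(2) = gcd(z*(z - 2)*(z + 1), (z - 6)*(z + 1)*(z + 5)) = z + 1
(3) = gcd((r - 5/4)*(r - 1)*(r + 7/2), (r + 5/4)*(r + 7/2)*(r + 5)) = r + 7/2
(4) = n - 2
(5) = b - 6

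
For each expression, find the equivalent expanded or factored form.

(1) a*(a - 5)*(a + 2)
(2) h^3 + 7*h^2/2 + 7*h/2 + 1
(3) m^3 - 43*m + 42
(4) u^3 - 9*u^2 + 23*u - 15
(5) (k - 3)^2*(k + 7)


(1) = a^3 - 3*a^2 - 10*a
(2) = (h + 1/2)*(h + 1)*(h + 2)
(3) = (m - 6)*(m - 1)*(m + 7)
(4) = (u - 5)*(u - 3)*(u - 1)
(5) = k^3 + k^2 - 33*k + 63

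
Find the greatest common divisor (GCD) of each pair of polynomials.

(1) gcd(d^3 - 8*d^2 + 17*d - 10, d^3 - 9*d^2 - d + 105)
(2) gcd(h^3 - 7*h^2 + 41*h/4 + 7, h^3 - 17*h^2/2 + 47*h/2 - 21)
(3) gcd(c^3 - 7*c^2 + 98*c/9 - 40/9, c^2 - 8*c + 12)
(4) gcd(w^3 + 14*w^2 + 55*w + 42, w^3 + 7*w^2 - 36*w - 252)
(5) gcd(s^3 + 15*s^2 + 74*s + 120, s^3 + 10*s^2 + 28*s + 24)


(1) = d - 5
(2) = h - 7/2
(3) = 1
(4) = gcd((w + 1)*(w + 6)*(w + 7), (w - 6)*(w + 6)*(w + 7)) = w^2 + 13*w + 42
(5) = gcd((s + 4)*(s + 5)*(s + 6), (s + 2)^2*(s + 6)) = s + 6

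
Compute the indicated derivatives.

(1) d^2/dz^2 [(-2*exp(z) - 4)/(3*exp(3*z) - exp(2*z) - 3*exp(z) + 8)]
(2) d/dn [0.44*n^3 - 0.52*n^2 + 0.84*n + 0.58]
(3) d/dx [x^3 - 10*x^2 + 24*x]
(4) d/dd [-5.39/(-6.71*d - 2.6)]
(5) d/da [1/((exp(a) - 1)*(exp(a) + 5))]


(1) = (-72*exp(6*z) - 306*exp(5*z) + 58*exp(4*z) + 686*exp(3*z) + 732*exp(2*z) - 212*exp(z) - 224)*exp(z)/(27*exp(9*z) - 27*exp(8*z) - 72*exp(7*z) + 269*exp(6*z) - 72*exp(5*z) - 435*exp(4*z) + 693*exp(3*z) + 24*exp(2*z) - 576*exp(z) + 512)
(2) = 1.32*n^2 - 1.04*n + 0.84
(3) = 3*x^2 - 20*x + 24
(4) = -36.1669/(6.71*d + 2.6)^2
(5) = 2*(-exp(a) - 2)*exp(a)/(exp(4*a) + 8*exp(3*a) + 6*exp(2*a) - 40*exp(a) + 25)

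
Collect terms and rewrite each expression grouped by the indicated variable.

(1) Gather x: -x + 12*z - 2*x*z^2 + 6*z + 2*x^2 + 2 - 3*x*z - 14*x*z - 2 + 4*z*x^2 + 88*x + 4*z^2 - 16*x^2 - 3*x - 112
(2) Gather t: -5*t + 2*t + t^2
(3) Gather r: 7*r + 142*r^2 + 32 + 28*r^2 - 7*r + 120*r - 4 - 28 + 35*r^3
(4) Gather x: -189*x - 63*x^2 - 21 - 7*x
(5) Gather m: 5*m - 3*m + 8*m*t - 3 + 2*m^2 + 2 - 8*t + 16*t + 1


(1) = x^2*(4*z - 14) + x*(-2*z^2 - 17*z + 84) + 4*z^2 + 18*z - 112
(2) = t^2 - 3*t
(3) = 35*r^3 + 170*r^2 + 120*r
(4) = -63*x^2 - 196*x - 21
(5) = 2*m^2 + m*(8*t + 2) + 8*t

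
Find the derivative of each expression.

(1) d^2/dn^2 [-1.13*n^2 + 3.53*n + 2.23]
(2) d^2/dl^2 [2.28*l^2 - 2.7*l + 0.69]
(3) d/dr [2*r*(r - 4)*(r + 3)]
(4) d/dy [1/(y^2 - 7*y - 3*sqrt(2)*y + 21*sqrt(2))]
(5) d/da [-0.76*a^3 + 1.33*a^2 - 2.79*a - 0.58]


(1) = -2.26000000000000
(2) = 4.56000000000000
(3) = 6*r^2 - 4*r - 24
(4) = (-2*y + 3*sqrt(2) + 7)/(y^2 - 7*y - 3*sqrt(2)*y + 21*sqrt(2))^2
(5) = -2.28*a^2 + 2.66*a - 2.79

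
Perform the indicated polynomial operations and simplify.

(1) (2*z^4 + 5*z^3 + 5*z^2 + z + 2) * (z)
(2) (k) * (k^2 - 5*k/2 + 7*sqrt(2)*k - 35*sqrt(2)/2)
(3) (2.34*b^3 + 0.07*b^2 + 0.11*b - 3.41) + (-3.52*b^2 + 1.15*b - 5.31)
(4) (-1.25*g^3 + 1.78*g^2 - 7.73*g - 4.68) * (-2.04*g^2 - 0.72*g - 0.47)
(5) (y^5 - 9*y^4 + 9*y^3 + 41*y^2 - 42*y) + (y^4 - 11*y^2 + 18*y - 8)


(1) = 2*z^5 + 5*z^4 + 5*z^3 + z^2 + 2*z
(2) = k^3 - 5*k^2/2 + 7*sqrt(2)*k^2 - 35*sqrt(2)*k/2
(3) = 2.34*b^3 - 3.45*b^2 + 1.26*b - 8.72
(4) = 2.55*g^5 - 2.7312*g^4 + 15.0751*g^3 + 14.2762*g^2 + 7.0027*g + 2.1996
(5) = y^5 - 8*y^4 + 9*y^3 + 30*y^2 - 24*y - 8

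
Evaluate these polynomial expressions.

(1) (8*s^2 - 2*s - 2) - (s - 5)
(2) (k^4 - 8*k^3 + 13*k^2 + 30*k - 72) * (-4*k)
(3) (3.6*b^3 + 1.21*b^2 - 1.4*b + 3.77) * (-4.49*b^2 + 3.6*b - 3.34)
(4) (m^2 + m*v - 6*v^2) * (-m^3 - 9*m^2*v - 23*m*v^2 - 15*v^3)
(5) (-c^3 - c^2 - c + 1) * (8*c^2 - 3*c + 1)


(1) = 8*s^2 - 3*s + 3
(2) = -4*k^5 + 32*k^4 - 52*k^3 - 120*k^2 + 288*k
(3) = -16.164*b^5 + 7.5271*b^4 - 1.382*b^3 - 26.0087*b^2 + 18.248*b - 12.5918
(4) = -m^5 - 10*m^4*v - 26*m^3*v^2 + 16*m^2*v^3 + 123*m*v^4 + 90*v^5
(5) = -8*c^5 - 5*c^4 - 6*c^3 + 10*c^2 - 4*c + 1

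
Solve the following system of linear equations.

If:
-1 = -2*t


Then:
t = 1/2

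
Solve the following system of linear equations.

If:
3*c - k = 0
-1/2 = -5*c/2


Then:
c = 1/5
k = 3/5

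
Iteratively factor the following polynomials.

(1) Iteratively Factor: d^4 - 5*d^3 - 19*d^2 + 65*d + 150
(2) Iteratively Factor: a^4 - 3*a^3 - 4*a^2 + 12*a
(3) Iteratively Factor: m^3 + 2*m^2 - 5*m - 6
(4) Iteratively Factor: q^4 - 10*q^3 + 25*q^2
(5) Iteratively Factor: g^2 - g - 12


(1) = (d - 5)*(d^3 - 19*d - 30) = (d - 5)*(d + 2)*(d^2 - 2*d - 15) = (d - 5)^2*(d + 2)*(d + 3)
(2) = (a - 3)*(a^3 - 4*a) = (a - 3)*(a - 2)*(a^2 + 2*a) = (a - 3)*(a - 2)*(a + 2)*(a)
(3) = (m - 2)*(m^2 + 4*m + 3) = (m - 2)*(m + 1)*(m + 3)
(4) = (q)*(q^3 - 10*q^2 + 25*q) = q*(q - 5)*(q^2 - 5*q) = q^2*(q - 5)*(q - 5)
(5) = (g - 4)*(g + 3)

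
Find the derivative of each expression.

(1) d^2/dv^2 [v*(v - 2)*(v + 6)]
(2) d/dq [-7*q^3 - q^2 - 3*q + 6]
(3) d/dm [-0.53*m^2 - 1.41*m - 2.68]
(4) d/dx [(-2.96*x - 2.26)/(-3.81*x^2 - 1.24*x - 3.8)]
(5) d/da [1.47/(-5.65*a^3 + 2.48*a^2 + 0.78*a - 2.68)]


(1) = 6*v + 8
(2) = -21*q^2 - 2*q - 3
(3) = -1.06*m - 1.41
(4) = (-11.2776*x^2 - 17.2212*x + 8.4456)/(14.5161*x^4 + 9.4488*x^3 + 30.4936*x^2 + 9.424*x + 14.44)
(5) = (24.9165*a^2 - 7.2912*a - 1.1466)/(5.65*a^3 - 2.48*a^2 - 0.78*a + 2.68)^2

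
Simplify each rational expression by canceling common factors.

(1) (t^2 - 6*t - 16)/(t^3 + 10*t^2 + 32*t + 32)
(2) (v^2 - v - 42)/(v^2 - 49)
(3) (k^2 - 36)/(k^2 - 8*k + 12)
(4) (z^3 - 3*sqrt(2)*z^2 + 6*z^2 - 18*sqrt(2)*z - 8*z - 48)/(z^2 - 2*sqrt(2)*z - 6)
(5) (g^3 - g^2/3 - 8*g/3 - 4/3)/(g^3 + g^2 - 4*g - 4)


(1) = (t - 8)/(t^2 + 8*t + 16)
(2) = (v + 6)/(v + 7)
(3) = (k + 6)/(k - 2)
(4) = (z^2 + z*(6 - 4*sqrt(2)) - 24*sqrt(2))/(z - 3*sqrt(2))
(5) = (3*g + 2)/(3*g + 6)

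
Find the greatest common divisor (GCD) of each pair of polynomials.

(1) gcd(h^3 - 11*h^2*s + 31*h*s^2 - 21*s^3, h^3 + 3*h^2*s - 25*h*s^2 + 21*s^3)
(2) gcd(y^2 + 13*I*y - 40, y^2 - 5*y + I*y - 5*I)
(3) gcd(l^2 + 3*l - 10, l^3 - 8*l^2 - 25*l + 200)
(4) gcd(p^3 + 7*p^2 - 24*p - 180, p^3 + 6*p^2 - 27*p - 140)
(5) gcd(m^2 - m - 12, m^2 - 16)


(1) = h^2 - 4*h*s + 3*s^2
(2) = gcd((y + 5*I)*(y + 8*I), (y - 5)*(y + I)) = 1
(3) = gcd((l - 2)*(l + 5), (l - 8)*(l - 5)*(l + 5)) = l + 5
(4) = gcd((p - 5)*(p + 6)^2, (p - 5)*(p + 4)*(p + 7)) = p - 5
(5) = gcd((m - 4)*(m + 3), (m - 4)*(m + 4)) = m - 4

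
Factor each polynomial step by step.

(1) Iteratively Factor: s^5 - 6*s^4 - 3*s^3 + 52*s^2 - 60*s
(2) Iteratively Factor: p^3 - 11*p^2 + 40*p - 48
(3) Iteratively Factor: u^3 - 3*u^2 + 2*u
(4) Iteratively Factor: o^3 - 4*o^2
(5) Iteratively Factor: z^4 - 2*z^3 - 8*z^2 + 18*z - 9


(1) = (s - 2)*(s^4 - 4*s^3 - 11*s^2 + 30*s) = (s - 5)*(s - 2)*(s^3 + s^2 - 6*s) = s*(s - 5)*(s - 2)*(s^2 + s - 6) = s*(s - 5)*(s - 2)*(s + 3)*(s - 2)
(2) = (p - 4)*(p^2 - 7*p + 12) = (p - 4)*(p - 3)*(p - 4)
(3) = (u - 2)*(u^2 - u) = (u - 2)*(u - 1)*(u)
(4) = (o - 4)*(o^2) = o*(o - 4)*(o)
(5) = (z + 3)*(z^3 - 5*z^2 + 7*z - 3) = (z - 3)*(z + 3)*(z^2 - 2*z + 1) = (z - 3)*(z - 1)*(z + 3)*(z - 1)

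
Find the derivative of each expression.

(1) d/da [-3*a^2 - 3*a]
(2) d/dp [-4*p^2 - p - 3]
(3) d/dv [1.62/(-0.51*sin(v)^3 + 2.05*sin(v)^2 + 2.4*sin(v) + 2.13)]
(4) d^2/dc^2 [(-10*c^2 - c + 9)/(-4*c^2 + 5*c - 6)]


(1) = -6*a - 3
(2) = -8*p - 1
(3) = (2.4786*sin(v)^2 - 6.642*sin(v) - 3.888)*cos(v)/(-0.51*sin(v)^3 + 2.05*sin(v)^2 + 2.4*sin(v) + 2.13)^2
(4) = 6*(72*c^3 - 384*c^2 + 156*c + 127)/(64*c^6 - 240*c^5 + 588*c^4 - 845*c^3 + 882*c^2 - 540*c + 216)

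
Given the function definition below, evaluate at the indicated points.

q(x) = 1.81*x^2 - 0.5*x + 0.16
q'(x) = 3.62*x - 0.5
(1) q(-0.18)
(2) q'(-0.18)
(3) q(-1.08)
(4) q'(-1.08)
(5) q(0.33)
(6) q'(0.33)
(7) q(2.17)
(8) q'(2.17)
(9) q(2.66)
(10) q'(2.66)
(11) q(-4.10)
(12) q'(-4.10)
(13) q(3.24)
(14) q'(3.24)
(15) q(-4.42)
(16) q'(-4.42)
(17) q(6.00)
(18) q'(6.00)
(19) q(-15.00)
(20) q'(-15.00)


(1) = 0.31
(2) = -1.15
(3) = 2.81
(4) = -4.41
(5) = 0.19
(6) = 0.69
(7) = 7.60
(8) = 7.36
(9) = 11.64
(10) = 9.13
(11) = 32.64
(12) = -15.34
(13) = 17.54
(14) = 11.23
(15) = 37.73
(16) = -16.50
(17) = 62.32
(18) = 21.22
(19) = 414.91
(20) = -54.80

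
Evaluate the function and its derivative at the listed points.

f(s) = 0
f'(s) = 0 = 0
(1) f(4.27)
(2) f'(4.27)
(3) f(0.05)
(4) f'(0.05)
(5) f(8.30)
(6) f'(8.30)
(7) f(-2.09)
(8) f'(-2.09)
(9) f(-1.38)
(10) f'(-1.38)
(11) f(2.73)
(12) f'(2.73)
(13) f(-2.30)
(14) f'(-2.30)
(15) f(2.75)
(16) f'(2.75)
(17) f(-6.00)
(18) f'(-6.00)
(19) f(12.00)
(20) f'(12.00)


(1) = 0.00
(2) = 0.00
(3) = 0.00
(4) = 0.00
(5) = 0.00
(6) = 0.00
(7) = 0.00
(8) = 0.00
(9) = 0.00
(10) = 0.00
(11) = 0.00
(12) = 0.00
(13) = 0.00
(14) = 0.00
(15) = 0.00
(16) = 0.00
(17) = 0.00
(18) = 0.00
(19) = 0.00
(20) = 0.00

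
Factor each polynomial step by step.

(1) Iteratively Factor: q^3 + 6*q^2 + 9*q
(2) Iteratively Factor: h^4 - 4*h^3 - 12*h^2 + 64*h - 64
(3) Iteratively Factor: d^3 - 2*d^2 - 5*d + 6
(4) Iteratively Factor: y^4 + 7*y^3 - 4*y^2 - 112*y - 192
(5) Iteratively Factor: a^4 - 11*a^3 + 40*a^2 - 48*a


(1) = (q + 3)*(q^2 + 3*q) = (q + 3)^2*(q)
(2) = (h - 4)*(h^3 - 12*h + 16) = (h - 4)*(h + 4)*(h^2 - 4*h + 4) = (h - 4)*(h - 2)*(h + 4)*(h - 2)
(3) = (d - 3)*(d^2 + d - 2) = (d - 3)*(d - 1)*(d + 2)
(4) = (y + 4)*(y^3 + 3*y^2 - 16*y - 48) = (y - 4)*(y + 4)*(y^2 + 7*y + 12) = (y - 4)*(y + 4)^2*(y + 3)
(5) = (a)*(a^3 - 11*a^2 + 40*a - 48) = a*(a - 3)*(a^2 - 8*a + 16) = a*(a - 4)*(a - 3)*(a - 4)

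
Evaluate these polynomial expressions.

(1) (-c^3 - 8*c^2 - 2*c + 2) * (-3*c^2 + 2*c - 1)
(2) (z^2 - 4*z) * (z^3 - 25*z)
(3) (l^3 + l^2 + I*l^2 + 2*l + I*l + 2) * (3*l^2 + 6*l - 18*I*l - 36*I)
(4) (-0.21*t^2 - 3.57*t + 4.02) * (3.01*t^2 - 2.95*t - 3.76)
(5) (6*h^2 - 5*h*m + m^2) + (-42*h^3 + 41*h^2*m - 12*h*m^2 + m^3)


(1) = 3*c^5 + 22*c^4 - 9*c^3 - 2*c^2 + 6*c - 2
(2) = z^5 - 4*z^4 - 25*z^3 + 100*z^2
(3) = 3*l^5 + 9*l^4 - 15*I*l^4 + 30*l^3 - 45*I*l^3 + 72*l^2 - 66*I*l^2 + 48*l - 108*I*l - 72*I
(4) = -0.6321*t^4 - 10.1262*t^3 + 23.4213*t^2 + 1.5642*t - 15.1152
(5) = -42*h^3 + 41*h^2*m + 6*h^2 - 12*h*m^2 - 5*h*m + m^3 + m^2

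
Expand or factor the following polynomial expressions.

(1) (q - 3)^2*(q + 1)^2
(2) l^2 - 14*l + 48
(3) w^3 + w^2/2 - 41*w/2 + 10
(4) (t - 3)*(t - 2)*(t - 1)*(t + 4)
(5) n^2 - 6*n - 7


(1) = q^4 - 4*q^3 - 2*q^2 + 12*q + 9
(2) = (l - 8)*(l - 6)
(3) = (w - 4)*(w - 1/2)*(w + 5)
(4) = t^4 - 2*t^3 - 13*t^2 + 38*t - 24
(5) = (n - 7)*(n + 1)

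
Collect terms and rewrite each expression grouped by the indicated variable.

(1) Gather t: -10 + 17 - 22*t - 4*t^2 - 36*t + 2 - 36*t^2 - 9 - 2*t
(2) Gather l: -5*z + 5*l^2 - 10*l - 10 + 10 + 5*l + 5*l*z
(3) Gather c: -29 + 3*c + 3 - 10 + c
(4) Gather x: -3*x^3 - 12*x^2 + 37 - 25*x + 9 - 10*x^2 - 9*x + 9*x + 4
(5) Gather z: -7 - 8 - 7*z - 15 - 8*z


(1) = -40*t^2 - 60*t
(2) = 5*l^2 + l*(5*z - 5) - 5*z
(3) = 4*c - 36
(4) = -3*x^3 - 22*x^2 - 25*x + 50
(5) = -15*z - 30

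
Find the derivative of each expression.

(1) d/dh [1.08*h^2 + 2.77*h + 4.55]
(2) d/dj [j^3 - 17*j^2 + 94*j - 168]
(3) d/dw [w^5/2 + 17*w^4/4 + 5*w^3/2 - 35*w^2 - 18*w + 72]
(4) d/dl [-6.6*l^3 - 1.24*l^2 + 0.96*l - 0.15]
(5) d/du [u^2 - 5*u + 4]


(1) = 2.16*h + 2.77
(2) = 3*j^2 - 34*j + 94
(3) = 5*w^4/2 + 17*w^3 + 15*w^2/2 - 70*w - 18
(4) = -19.8*l^2 - 2.48*l + 0.96
(5) = 2*u - 5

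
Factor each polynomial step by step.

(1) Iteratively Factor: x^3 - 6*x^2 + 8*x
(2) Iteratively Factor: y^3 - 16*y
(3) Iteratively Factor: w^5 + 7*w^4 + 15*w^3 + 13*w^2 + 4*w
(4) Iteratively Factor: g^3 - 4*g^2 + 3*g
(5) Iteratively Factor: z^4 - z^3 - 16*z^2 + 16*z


(1) = (x - 4)*(x^2 - 2*x) = (x - 4)*(x - 2)*(x)
(2) = (y + 4)*(y^2 - 4*y) = (y - 4)*(y + 4)*(y)
(3) = (w + 1)*(w^4 + 6*w^3 + 9*w^2 + 4*w) = w*(w + 1)*(w^3 + 6*w^2 + 9*w + 4) = w*(w + 1)^2*(w^2 + 5*w + 4) = w*(w + 1)^2*(w + 4)*(w + 1)
(4) = (g)*(g^2 - 4*g + 3) = g*(g - 3)*(g - 1)
(5) = (z - 4)*(z^3 + 3*z^2 - 4*z) = (z - 4)*(z - 1)*(z^2 + 4*z) = (z - 4)*(z - 1)*(z + 4)*(z)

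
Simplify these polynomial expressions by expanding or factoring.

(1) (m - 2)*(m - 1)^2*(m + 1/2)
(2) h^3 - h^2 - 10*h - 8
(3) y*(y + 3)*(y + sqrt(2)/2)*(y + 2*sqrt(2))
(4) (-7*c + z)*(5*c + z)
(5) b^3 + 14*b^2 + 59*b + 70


(1) = m^4 - 7*m^3/2 + 3*m^2 + m/2 - 1
(2) = (h - 4)*(h + 1)*(h + 2)
(3) = y^4 + 3*y^3 + 5*sqrt(2)*y^3/2 + 2*y^2 + 15*sqrt(2)*y^2/2 + 6*y
(4) = -35*c^2 - 2*c*z + z^2
(5) = (b + 2)*(b + 5)*(b + 7)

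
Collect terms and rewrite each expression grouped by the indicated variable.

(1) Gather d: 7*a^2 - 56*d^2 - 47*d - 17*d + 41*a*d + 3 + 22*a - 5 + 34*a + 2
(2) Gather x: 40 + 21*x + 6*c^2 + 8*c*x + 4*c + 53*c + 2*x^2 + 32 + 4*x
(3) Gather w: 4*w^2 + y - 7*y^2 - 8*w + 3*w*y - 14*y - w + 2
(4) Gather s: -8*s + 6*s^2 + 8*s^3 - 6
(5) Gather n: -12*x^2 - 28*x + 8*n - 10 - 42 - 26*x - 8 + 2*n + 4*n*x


(1) = 7*a^2 + 56*a - 56*d^2 + d*(41*a - 64)
(2) = 6*c^2 + 57*c + 2*x^2 + x*(8*c + 25) + 72
(3) = 4*w^2 + w*(3*y - 9) - 7*y^2 - 13*y + 2
(4) = 8*s^3 + 6*s^2 - 8*s - 6
(5) = n*(4*x + 10) - 12*x^2 - 54*x - 60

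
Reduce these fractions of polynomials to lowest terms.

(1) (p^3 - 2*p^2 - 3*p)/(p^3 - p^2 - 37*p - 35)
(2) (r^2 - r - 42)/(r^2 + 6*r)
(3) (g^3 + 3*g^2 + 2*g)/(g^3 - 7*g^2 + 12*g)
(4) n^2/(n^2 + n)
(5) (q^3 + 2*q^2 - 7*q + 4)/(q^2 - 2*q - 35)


(1) = (p^2 - 3*p)/(p^2 - 2*p - 35)
(2) = (r - 7)/r
(3) = (g^2 + 3*g + 2)/(g^2 - 7*g + 12)
(4) = n/(n + 1)
(5) = (q^3 + 2*q^2 - 7*q + 4)/(q^2 - 2*q - 35)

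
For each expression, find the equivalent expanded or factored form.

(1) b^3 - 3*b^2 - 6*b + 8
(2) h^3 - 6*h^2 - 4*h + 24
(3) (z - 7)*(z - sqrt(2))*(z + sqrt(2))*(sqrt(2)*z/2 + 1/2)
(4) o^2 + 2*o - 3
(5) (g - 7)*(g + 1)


(1) = (b - 4)*(b - 1)*(b + 2)
(2) = (h - 6)*(h - 2)*(h + 2)
(3) = sqrt(2)*z^4/2 - 7*sqrt(2)*z^3/2 + z^3/2 - 7*z^2/2 - sqrt(2)*z^2 - z + 7*sqrt(2)*z + 7
(4) = (o - 1)*(o + 3)
(5) = g^2 - 6*g - 7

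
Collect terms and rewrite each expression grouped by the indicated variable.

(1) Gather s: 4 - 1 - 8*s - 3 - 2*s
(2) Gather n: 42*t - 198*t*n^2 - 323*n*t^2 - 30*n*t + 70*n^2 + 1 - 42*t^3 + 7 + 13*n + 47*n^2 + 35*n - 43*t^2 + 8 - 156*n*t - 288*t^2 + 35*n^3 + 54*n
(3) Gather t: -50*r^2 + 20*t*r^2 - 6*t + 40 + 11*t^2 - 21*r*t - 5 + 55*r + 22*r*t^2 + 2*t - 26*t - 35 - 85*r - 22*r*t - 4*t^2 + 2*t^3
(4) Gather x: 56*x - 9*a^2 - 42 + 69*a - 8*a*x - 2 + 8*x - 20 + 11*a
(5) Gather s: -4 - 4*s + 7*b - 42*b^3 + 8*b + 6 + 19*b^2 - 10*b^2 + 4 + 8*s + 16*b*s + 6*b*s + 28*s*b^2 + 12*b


(1) = -10*s
(2) = 35*n^3 + n^2*(117 - 198*t) + n*(-323*t^2 - 186*t + 102) - 42*t^3 - 331*t^2 + 42*t + 16
(3) = -50*r^2 - 30*r + 2*t^3 + t^2*(22*r + 7) + t*(20*r^2 - 43*r - 30)
(4) = -9*a^2 + 80*a + x*(64 - 8*a) - 64
(5) = -42*b^3 + 9*b^2 + 27*b + s*(28*b^2 + 22*b + 4) + 6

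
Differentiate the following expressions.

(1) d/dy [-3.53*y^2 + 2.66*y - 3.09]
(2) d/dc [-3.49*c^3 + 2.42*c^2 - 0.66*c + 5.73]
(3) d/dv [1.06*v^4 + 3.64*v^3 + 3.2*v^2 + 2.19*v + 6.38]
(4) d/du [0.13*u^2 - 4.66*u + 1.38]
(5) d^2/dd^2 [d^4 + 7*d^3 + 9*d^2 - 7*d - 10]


(1) = 2.66 - 7.06*y
(2) = -10.47*c^2 + 4.84*c - 0.66
(3) = 4.24*v^3 + 10.92*v^2 + 6.4*v + 2.19
(4) = 0.26*u - 4.66
(5) = 12*d^2 + 42*d + 18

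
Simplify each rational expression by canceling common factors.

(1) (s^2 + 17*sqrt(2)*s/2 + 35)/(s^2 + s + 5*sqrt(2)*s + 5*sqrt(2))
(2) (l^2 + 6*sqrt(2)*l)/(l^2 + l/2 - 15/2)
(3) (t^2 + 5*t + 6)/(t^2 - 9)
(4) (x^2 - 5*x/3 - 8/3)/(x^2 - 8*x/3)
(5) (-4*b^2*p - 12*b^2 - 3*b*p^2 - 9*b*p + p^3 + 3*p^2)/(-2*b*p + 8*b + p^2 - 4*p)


(1) = (2*s + 7*sqrt(2))/(2*s + 2)
(2) = (2*l^2 + 12*sqrt(2)*l)/(2*l^2 + l - 15)
(3) = (t + 2)/(t - 3)
(4) = (x + 1)/x
(5) = (-4*b^2*p - 12*b^2 - 3*b*p^2 - 9*b*p + p^3 + 3*p^2)/(-2*b*p + 8*b + p^2 - 4*p)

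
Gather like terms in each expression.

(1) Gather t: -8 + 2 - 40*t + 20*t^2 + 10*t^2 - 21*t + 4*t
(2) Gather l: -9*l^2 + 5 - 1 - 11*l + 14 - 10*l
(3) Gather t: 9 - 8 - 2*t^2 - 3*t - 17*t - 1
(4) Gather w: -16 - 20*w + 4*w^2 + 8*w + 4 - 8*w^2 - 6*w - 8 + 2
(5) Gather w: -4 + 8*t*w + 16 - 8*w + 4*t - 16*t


(1) = 30*t^2 - 57*t - 6
(2) = -9*l^2 - 21*l + 18
(3) = -2*t^2 - 20*t
(4) = -4*w^2 - 18*w - 18
(5) = -12*t + w*(8*t - 8) + 12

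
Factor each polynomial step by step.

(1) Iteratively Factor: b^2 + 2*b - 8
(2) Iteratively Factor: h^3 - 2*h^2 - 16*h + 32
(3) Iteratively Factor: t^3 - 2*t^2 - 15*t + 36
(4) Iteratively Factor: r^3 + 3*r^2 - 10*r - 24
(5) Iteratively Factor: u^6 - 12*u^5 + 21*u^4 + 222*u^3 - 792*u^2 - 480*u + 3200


(1) = (b - 2)*(b + 4)
(2) = (h - 2)*(h^2 - 16) = (h - 4)*(h - 2)*(h + 4)
(3) = (t + 4)*(t^2 - 6*t + 9) = (t - 3)*(t + 4)*(t - 3)
(4) = (r - 3)*(r^2 + 6*r + 8) = (r - 3)*(r + 4)*(r + 2)
(5) = (u - 4)*(u^5 - 8*u^4 - 11*u^3 + 178*u^2 - 80*u - 800) = (u - 5)*(u - 4)*(u^4 - 3*u^3 - 26*u^2 + 48*u + 160) = (u - 5)*(u - 4)^2*(u^3 + u^2 - 22*u - 40) = (u - 5)*(u - 4)^2*(u + 2)*(u^2 - u - 20) = (u - 5)^2*(u - 4)^2*(u + 2)*(u + 4)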